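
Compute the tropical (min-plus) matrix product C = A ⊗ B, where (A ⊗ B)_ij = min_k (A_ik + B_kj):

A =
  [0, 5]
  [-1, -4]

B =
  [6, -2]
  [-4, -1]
A ⊗ B =
  [1, -2]
  [-8, -5]

Apply the min-plus product entry-by-entry:
  C[0][0] = min over k of (A[0][0] + B[0][0] = 0 + 6 = 6, A[0][1] + B[1][0] = 5 + -4 = 1) = 1 (attained at k = 1)
  C[0][1] = min over k of (A[0][0] + B[0][1] = 0 + -2 = -2, A[0][1] + B[1][1] = 5 + -1 = 4) = -2 (attained at k = 0)
  C[1][0] = min over k of (A[1][0] + B[0][0] = -1 + 6 = 5, A[1][1] + B[1][0] = -4 + -4 = -8) = -8 (attained at k = 1)
  C[1][1] = min over k of (A[1][0] + B[0][1] = -1 + -2 = -3, A[1][1] + B[1][1] = -4 + -1 = -5) = -5 (attained at k = 1)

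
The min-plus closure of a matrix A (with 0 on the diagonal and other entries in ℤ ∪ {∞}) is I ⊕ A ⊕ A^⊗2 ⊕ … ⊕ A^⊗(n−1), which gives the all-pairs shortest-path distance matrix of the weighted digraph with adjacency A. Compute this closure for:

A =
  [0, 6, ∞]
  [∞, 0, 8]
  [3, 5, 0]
Closure =
  [0, 6, 14]
  [11, 0, 8]
  [3, 5, 0]

This is the Floyd-Warshall all-pairs shortest-path computation. For each intermediate vertex k = 0, 1, …, 2, update dist[i][j] ← min(dist[i][j], dist[i][k] + dist[k][j]). The final matrix gives, for each (i, j), the minimum total weight of any directed path from i to j (possibly empty when i = j).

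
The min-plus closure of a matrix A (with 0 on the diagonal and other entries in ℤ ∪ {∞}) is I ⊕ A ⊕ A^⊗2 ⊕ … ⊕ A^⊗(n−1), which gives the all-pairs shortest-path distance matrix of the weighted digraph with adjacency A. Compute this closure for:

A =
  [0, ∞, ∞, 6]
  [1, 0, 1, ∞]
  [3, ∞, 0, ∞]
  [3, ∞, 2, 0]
Closure =
  [0, ∞, 8, 6]
  [1, 0, 1, 7]
  [3, ∞, 0, 9]
  [3, ∞, 2, 0]

This is the Floyd-Warshall all-pairs shortest-path computation. For each intermediate vertex k = 0, 1, …, 3, update dist[i][j] ← min(dist[i][j], dist[i][k] + dist[k][j]). The final matrix gives, for each (i, j), the minimum total weight of any directed path from i to j (possibly empty when i = j).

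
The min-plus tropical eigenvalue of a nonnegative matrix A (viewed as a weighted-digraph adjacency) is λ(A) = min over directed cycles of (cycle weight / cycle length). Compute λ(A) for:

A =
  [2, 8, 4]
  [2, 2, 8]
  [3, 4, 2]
λ(A) = 2

Enumerate directed cycles and compute their means (weight / length). Sample:
  cycle 0 → 0: weight = 2, length = 1, mean = 2/1 ≈ 2.000
  cycle 1 → 1: weight = 2, length = 1, mean = 2/1 ≈ 2.000
  cycle 2 → 2: weight = 2, length = 1, mean = 2/1 ≈ 2.000
  cycle 0 → 1 → 0: weight = 10, length = 2, mean = 10/2 ≈ 5.000
  cycle 0 → 2 → 0: weight = 7, length = 2, mean = 7/2 ≈ 3.500
  cycle 1 → 0 → 1: weight = 10, length = 2, mean = 10/2 ≈ 5.000
Minimum mean = 2.000, attained e.g. along the cycle 0 → 0 with weight 2 and length 1. So λ(A) = 2/1 = 2.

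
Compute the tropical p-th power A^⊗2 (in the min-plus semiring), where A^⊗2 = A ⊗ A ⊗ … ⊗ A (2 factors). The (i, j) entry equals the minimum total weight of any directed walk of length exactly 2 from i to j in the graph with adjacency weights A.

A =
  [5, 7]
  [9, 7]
A^⊗2 =
  [10, 12]
  [14, 14]

Each entry (A^⊗2)_ij equals the minimum over all length-2 walks i = v_0 → v_1 → … → v_2 = j of Σ_t A[v_t][v_{t+1}]. For example, for (i, j) = (0, 1) we minimise over 2 possible intermediate vertex sequences; the minimum is 12, attained along the walk 0 → 0 → 1.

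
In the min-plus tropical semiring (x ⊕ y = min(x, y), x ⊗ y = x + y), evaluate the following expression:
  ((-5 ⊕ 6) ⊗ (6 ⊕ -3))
((-5 ⊕ 6) ⊗ (6 ⊕ -3)) = -8

Expand innermost to outermost. Recall ⊕ takes the minimum of its arguments and ⊗ takes their sum. Working out the expression ((-5 ⊕ 6) ⊗ (6 ⊕ -3)) gives -8.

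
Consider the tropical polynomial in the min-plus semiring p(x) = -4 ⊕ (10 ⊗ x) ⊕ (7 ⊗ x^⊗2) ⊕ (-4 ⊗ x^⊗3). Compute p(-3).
p(-3) = -13

A tropical monomial a ⊗ x^⊗i evaluates to a + i · x. Evaluating each term at x = -3:
  Term 0 contributes -4 + 0 · -3 = -4
  Term 1 contributes 10 + 1 · -3 = 7
  Term 2 contributes 7 + 2 · -3 = 1
  Term 3 contributes -4 + 3 · -3 = -13
p(-3) = ⊕ of these = min[-4, 7, 1, -13] = -13.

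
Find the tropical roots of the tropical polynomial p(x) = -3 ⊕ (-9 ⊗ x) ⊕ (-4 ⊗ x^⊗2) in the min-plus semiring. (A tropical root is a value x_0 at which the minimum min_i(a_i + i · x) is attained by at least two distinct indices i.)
Roots: {-5, 6}

Each tropical root is a break point of the lower envelope of the lines y = a_i + i · x (there are 3 lines, with slopes 0, 1, ..., 2). Only the lines that attain the minimum somewhere contribute to roots; other lines are dominated. Here the surviving (envelope) indices are i = 2, i = 1, i = 0.
Intersections between consecutive envelope lines give the roots: for adjacent envelope indices i < j the intersection is x = (a_i − a_j) / (j − i). Reading off the sorted break points: {-5, 6}.
Verification: at each break x_0, at least two indices attain the minimum of min_i(a_i + i · x_0).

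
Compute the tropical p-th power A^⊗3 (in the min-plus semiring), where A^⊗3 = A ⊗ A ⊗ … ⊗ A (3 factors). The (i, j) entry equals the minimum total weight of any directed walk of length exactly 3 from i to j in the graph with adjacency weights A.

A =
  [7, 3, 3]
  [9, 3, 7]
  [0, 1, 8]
A^⊗3 =
  [10, 6, 6]
  [10, 9, 10]
  [3, 4, 10]

Each entry (A^⊗3)_ij equals the minimum over all length-3 walks i = v_0 → v_1 → … → v_3 = j of Σ_t A[v_t][v_{t+1}]. For example, for (i, j) = (0, 2) we minimise over 9 possible intermediate vertex sequences; the minimum is 6, attained along the walk 0 → 2 → 0 → 2.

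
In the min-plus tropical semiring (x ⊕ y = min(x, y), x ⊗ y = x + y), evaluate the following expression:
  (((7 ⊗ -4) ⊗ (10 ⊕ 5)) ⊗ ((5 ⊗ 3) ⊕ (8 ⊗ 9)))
(((7 ⊗ -4) ⊗ (10 ⊕ 5)) ⊗ ((5 ⊗ 3) ⊕ (8 ⊗ 9))) = 16

Expand innermost to outermost. Recall ⊕ takes the minimum of its arguments and ⊗ takes their sum. Working out the expression (((7 ⊗ -4) ⊗ (10 ⊕ 5)) ⊗ ((5 ⊗ 3) ⊕ (8 ⊗ 9))) gives 16.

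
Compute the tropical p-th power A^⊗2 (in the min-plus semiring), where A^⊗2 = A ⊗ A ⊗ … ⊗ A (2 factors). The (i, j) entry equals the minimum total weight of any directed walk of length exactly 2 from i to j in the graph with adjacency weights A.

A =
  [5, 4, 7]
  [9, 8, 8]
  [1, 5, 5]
A^⊗2 =
  [8, 9, 12]
  [9, 13, 13]
  [6, 5, 8]

Each entry (A^⊗2)_ij equals the minimum over all length-2 walks i = v_0 → v_1 → … → v_2 = j of Σ_t A[v_t][v_{t+1}]. For example, for (i, j) = (0, 2) we minimise over 3 possible intermediate vertex sequences; the minimum is 12, attained along the walk 0 → 0 → 2.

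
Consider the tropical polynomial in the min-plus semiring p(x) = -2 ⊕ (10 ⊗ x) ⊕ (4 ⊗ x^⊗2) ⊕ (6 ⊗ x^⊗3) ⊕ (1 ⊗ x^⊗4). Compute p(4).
p(4) = -2

A tropical monomial a ⊗ x^⊗i evaluates to a + i · x. Evaluating each term at x = 4:
  Term 0 contributes -2 + 0 · 4 = -2
  Term 1 contributes 10 + 1 · 4 = 14
  Term 2 contributes 4 + 2 · 4 = 12
  Term 3 contributes 6 + 3 · 4 = 18
  Term 4 contributes 1 + 4 · 4 = 17
p(4) = ⊕ of these = min[-2, 14, 12, 18, 17] = -2.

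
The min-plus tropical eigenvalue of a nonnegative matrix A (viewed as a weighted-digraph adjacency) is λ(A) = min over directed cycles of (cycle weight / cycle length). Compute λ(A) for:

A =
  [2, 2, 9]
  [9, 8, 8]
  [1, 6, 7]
λ(A) = 2

Enumerate directed cycles and compute their means (weight / length). Sample:
  cycle 0 → 0: weight = 2, length = 1, mean = 2/1 ≈ 2.000
  cycle 1 → 1: weight = 8, length = 1, mean = 8/1 ≈ 8.000
  cycle 2 → 2: weight = 7, length = 1, mean = 7/1 ≈ 7.000
  cycle 0 → 1 → 0: weight = 11, length = 2, mean = 11/2 ≈ 5.500
  cycle 0 → 2 → 0: weight = 10, length = 2, mean = 10/2 ≈ 5.000
  cycle 1 → 0 → 1: weight = 11, length = 2, mean = 11/2 ≈ 5.500
Minimum mean = 2.000, attained e.g. along the cycle 0 → 0 with weight 2 and length 1. So λ(A) = 2/1 = 2.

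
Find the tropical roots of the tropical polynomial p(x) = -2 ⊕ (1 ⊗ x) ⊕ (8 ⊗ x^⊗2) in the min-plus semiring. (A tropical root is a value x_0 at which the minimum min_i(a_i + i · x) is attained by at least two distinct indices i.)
Roots: {-7, -3}

Each tropical root is a break point of the lower envelope of the lines y = a_i + i · x (there are 3 lines, with slopes 0, 1, ..., 2). Only the lines that attain the minimum somewhere contribute to roots; other lines are dominated. Here the surviving (envelope) indices are i = 2, i = 1, i = 0.
Intersections between consecutive envelope lines give the roots: for adjacent envelope indices i < j the intersection is x = (a_i − a_j) / (j − i). Reading off the sorted break points: {-7, -3}.
Verification: at each break x_0, at least two indices attain the minimum of min_i(a_i + i · x_0).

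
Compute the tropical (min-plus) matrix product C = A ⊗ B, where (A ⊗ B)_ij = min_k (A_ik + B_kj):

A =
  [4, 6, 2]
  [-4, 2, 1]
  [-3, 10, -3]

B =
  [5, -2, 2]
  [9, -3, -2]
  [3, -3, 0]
A ⊗ B =
  [5, -1, 2]
  [1, -6, -2]
  [0, -6, -3]

Apply the min-plus product entry-by-entry:
  C[0][0] = min over k of (A[0][0] + B[0][0] = 4 + 5 = 9, A[0][1] + B[1][0] = 6 + 9 = 15, A[0][2] + B[2][0] = 2 + 3 = 5) = 5 (attained at k = 2)
  C[0][1] = min over k of (A[0][0] + B[0][1] = 4 + -2 = 2, A[0][1] + B[1][1] = 6 + -3 = 3, A[0][2] + B[2][1] = 2 + -3 = -1) = -1 (attained at k = 2)
  C[0][2] = min over k of (A[0][0] + B[0][2] = 4 + 2 = 6, A[0][1] + B[1][2] = 6 + -2 = 4, A[0][2] + B[2][2] = 2 + 0 = 2) = 2 (attained at k = 2)
  C[1][0] = min over k of (A[1][0] + B[0][0] = -4 + 5 = 1, A[1][1] + B[1][0] = 2 + 9 = 11, A[1][2] + B[2][0] = 1 + 3 = 4) = 1 (attained at k = 0)
  C[1][1] = min over k of (A[1][0] + B[0][1] = -4 + -2 = -6, A[1][1] + B[1][1] = 2 + -3 = -1, A[1][2] + B[2][1] = 1 + -3 = -2) = -6 (attained at k = 0)
  C[1][2] = min over k of (A[1][0] + B[0][2] = -4 + 2 = -2, A[1][1] + B[1][2] = 2 + -2 = 0, A[1][2] + B[2][2] = 1 + 0 = 1) = -2 (attained at k = 0)
  C[2][0] = min over k of (A[2][0] + B[0][0] = -3 + 5 = 2, A[2][1] + B[1][0] = 10 + 9 = 19, A[2][2] + B[2][0] = -3 + 3 = 0) = 0 (attained at k = 2)
  C[2][1] = min over k of (A[2][0] + B[0][1] = -3 + -2 = -5, A[2][1] + B[1][1] = 10 + -3 = 7, A[2][2] + B[2][1] = -3 + -3 = -6) = -6 (attained at k = 2)
  C[2][2] = min over k of (A[2][0] + B[0][2] = -3 + 2 = -1, A[2][1] + B[1][2] = 10 + -2 = 8, A[2][2] + B[2][2] = -3 + 0 = -3) = -3 (attained at k = 2)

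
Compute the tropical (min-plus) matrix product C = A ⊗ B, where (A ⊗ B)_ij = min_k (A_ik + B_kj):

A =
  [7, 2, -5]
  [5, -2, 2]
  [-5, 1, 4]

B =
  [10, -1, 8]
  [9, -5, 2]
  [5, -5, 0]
A ⊗ B =
  [0, -10, -5]
  [7, -7, 0]
  [5, -6, 3]

Apply the min-plus product entry-by-entry:
  C[0][0] = min over k of (A[0][0] + B[0][0] = 7 + 10 = 17, A[0][1] + B[1][0] = 2 + 9 = 11, A[0][2] + B[2][0] = -5 + 5 = 0) = 0 (attained at k = 2)
  C[0][1] = min over k of (A[0][0] + B[0][1] = 7 + -1 = 6, A[0][1] + B[1][1] = 2 + -5 = -3, A[0][2] + B[2][1] = -5 + -5 = -10) = -10 (attained at k = 2)
  C[0][2] = min over k of (A[0][0] + B[0][2] = 7 + 8 = 15, A[0][1] + B[1][2] = 2 + 2 = 4, A[0][2] + B[2][2] = -5 + 0 = -5) = -5 (attained at k = 2)
  C[1][0] = min over k of (A[1][0] + B[0][0] = 5 + 10 = 15, A[1][1] + B[1][0] = -2 + 9 = 7, A[1][2] + B[2][0] = 2 + 5 = 7) = 7 (attained at k = 1)
  C[1][1] = min over k of (A[1][0] + B[0][1] = 5 + -1 = 4, A[1][1] + B[1][1] = -2 + -5 = -7, A[1][2] + B[2][1] = 2 + -5 = -3) = -7 (attained at k = 1)
  C[1][2] = min over k of (A[1][0] + B[0][2] = 5 + 8 = 13, A[1][1] + B[1][2] = -2 + 2 = 0, A[1][2] + B[2][2] = 2 + 0 = 2) = 0 (attained at k = 1)
  C[2][0] = min over k of (A[2][0] + B[0][0] = -5 + 10 = 5, A[2][1] + B[1][0] = 1 + 9 = 10, A[2][2] + B[2][0] = 4 + 5 = 9) = 5 (attained at k = 0)
  C[2][1] = min over k of (A[2][0] + B[0][1] = -5 + -1 = -6, A[2][1] + B[1][1] = 1 + -5 = -4, A[2][2] + B[2][1] = 4 + -5 = -1) = -6 (attained at k = 0)
  C[2][2] = min over k of (A[2][0] + B[0][2] = -5 + 8 = 3, A[2][1] + B[1][2] = 1 + 2 = 3, A[2][2] + B[2][2] = 4 + 0 = 4) = 3 (attained at k = 0)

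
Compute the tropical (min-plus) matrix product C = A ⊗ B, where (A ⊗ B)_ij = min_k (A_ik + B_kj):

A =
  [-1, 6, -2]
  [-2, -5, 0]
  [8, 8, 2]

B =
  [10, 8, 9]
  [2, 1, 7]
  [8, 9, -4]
A ⊗ B =
  [6, 7, -6]
  [-3, -4, -4]
  [10, 9, -2]

Apply the min-plus product entry-by-entry:
  C[0][0] = min over k of (A[0][0] + B[0][0] = -1 + 10 = 9, A[0][1] + B[1][0] = 6 + 2 = 8, A[0][2] + B[2][0] = -2 + 8 = 6) = 6 (attained at k = 2)
  C[0][1] = min over k of (A[0][0] + B[0][1] = -1 + 8 = 7, A[0][1] + B[1][1] = 6 + 1 = 7, A[0][2] + B[2][1] = -2 + 9 = 7) = 7 (attained at k = 0)
  C[0][2] = min over k of (A[0][0] + B[0][2] = -1 + 9 = 8, A[0][1] + B[1][2] = 6 + 7 = 13, A[0][2] + B[2][2] = -2 + -4 = -6) = -6 (attained at k = 2)
  C[1][0] = min over k of (A[1][0] + B[0][0] = -2 + 10 = 8, A[1][1] + B[1][0] = -5 + 2 = -3, A[1][2] + B[2][0] = 0 + 8 = 8) = -3 (attained at k = 1)
  C[1][1] = min over k of (A[1][0] + B[0][1] = -2 + 8 = 6, A[1][1] + B[1][1] = -5 + 1 = -4, A[1][2] + B[2][1] = 0 + 9 = 9) = -4 (attained at k = 1)
  C[1][2] = min over k of (A[1][0] + B[0][2] = -2 + 9 = 7, A[1][1] + B[1][2] = -5 + 7 = 2, A[1][2] + B[2][2] = 0 + -4 = -4) = -4 (attained at k = 2)
  C[2][0] = min over k of (A[2][0] + B[0][0] = 8 + 10 = 18, A[2][1] + B[1][0] = 8 + 2 = 10, A[2][2] + B[2][0] = 2 + 8 = 10) = 10 (attained at k = 1)
  C[2][1] = min over k of (A[2][0] + B[0][1] = 8 + 8 = 16, A[2][1] + B[1][1] = 8 + 1 = 9, A[2][2] + B[2][1] = 2 + 9 = 11) = 9 (attained at k = 1)
  C[2][2] = min over k of (A[2][0] + B[0][2] = 8 + 9 = 17, A[2][1] + B[1][2] = 8 + 7 = 15, A[2][2] + B[2][2] = 2 + -4 = -2) = -2 (attained at k = 2)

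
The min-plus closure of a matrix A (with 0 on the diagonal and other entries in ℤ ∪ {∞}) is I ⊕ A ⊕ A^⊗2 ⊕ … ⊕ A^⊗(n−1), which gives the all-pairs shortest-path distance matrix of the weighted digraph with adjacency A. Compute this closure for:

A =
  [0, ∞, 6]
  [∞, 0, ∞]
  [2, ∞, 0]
Closure =
  [0, ∞, 6]
  [∞, 0, ∞]
  [2, ∞, 0]

This is the Floyd-Warshall all-pairs shortest-path computation. For each intermediate vertex k = 0, 1, …, 2, update dist[i][j] ← min(dist[i][j], dist[i][k] + dist[k][j]). The final matrix gives, for each (i, j), the minimum total weight of any directed path from i to j (possibly empty when i = j).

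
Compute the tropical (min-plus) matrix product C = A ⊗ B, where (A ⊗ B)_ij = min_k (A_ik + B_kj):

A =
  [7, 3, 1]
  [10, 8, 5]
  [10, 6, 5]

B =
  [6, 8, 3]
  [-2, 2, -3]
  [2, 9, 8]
A ⊗ B =
  [1, 5, 0]
  [6, 10, 5]
  [4, 8, 3]

Apply the min-plus product entry-by-entry:
  C[0][0] = min over k of (A[0][0] + B[0][0] = 7 + 6 = 13, A[0][1] + B[1][0] = 3 + -2 = 1, A[0][2] + B[2][0] = 1 + 2 = 3) = 1 (attained at k = 1)
  C[0][1] = min over k of (A[0][0] + B[0][1] = 7 + 8 = 15, A[0][1] + B[1][1] = 3 + 2 = 5, A[0][2] + B[2][1] = 1 + 9 = 10) = 5 (attained at k = 1)
  C[0][2] = min over k of (A[0][0] + B[0][2] = 7 + 3 = 10, A[0][1] + B[1][2] = 3 + -3 = 0, A[0][2] + B[2][2] = 1 + 8 = 9) = 0 (attained at k = 1)
  C[1][0] = min over k of (A[1][0] + B[0][0] = 10 + 6 = 16, A[1][1] + B[1][0] = 8 + -2 = 6, A[1][2] + B[2][0] = 5 + 2 = 7) = 6 (attained at k = 1)
  C[1][1] = min over k of (A[1][0] + B[0][1] = 10 + 8 = 18, A[1][1] + B[1][1] = 8 + 2 = 10, A[1][2] + B[2][1] = 5 + 9 = 14) = 10 (attained at k = 1)
  C[1][2] = min over k of (A[1][0] + B[0][2] = 10 + 3 = 13, A[1][1] + B[1][2] = 8 + -3 = 5, A[1][2] + B[2][2] = 5 + 8 = 13) = 5 (attained at k = 1)
  C[2][0] = min over k of (A[2][0] + B[0][0] = 10 + 6 = 16, A[2][1] + B[1][0] = 6 + -2 = 4, A[2][2] + B[2][0] = 5 + 2 = 7) = 4 (attained at k = 1)
  C[2][1] = min over k of (A[2][0] + B[0][1] = 10 + 8 = 18, A[2][1] + B[1][1] = 6 + 2 = 8, A[2][2] + B[2][1] = 5 + 9 = 14) = 8 (attained at k = 1)
  C[2][2] = min over k of (A[2][0] + B[0][2] = 10 + 3 = 13, A[2][1] + B[1][2] = 6 + -3 = 3, A[2][2] + B[2][2] = 5 + 8 = 13) = 3 (attained at k = 1)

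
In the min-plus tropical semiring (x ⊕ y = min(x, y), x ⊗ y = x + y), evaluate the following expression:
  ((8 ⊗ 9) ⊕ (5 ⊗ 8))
((8 ⊗ 9) ⊕ (5 ⊗ 8)) = 13

Expand innermost to outermost. Recall ⊕ takes the minimum of its arguments and ⊗ takes their sum. Working out the expression ((8 ⊗ 9) ⊕ (5 ⊗ 8)) gives 13.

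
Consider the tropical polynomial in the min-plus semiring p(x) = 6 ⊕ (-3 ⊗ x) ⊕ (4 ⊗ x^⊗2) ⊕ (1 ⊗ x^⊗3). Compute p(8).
p(8) = 5

A tropical monomial a ⊗ x^⊗i evaluates to a + i · x. Evaluating each term at x = 8:
  Term 0 contributes 6 + 0 · 8 = 6
  Term 1 contributes -3 + 1 · 8 = 5
  Term 2 contributes 4 + 2 · 8 = 20
  Term 3 contributes 1 + 3 · 8 = 25
p(8) = ⊕ of these = min[6, 5, 20, 25] = 5.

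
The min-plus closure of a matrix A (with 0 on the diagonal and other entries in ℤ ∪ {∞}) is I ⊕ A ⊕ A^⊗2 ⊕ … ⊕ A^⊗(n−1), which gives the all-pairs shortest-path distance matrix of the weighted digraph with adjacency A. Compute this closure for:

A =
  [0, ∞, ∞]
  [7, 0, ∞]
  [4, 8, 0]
Closure =
  [0, ∞, ∞]
  [7, 0, ∞]
  [4, 8, 0]

This is the Floyd-Warshall all-pairs shortest-path computation. For each intermediate vertex k = 0, 1, …, 2, update dist[i][j] ← min(dist[i][j], dist[i][k] + dist[k][j]). The final matrix gives, for each (i, j), the minimum total weight of any directed path from i to j (possibly empty when i = j).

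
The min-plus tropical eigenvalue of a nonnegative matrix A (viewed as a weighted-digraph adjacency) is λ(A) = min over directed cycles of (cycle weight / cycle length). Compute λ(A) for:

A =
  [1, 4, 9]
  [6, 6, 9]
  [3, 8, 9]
λ(A) = 1

Enumerate directed cycles and compute their means (weight / length). Sample:
  cycle 0 → 0: weight = 1, length = 1, mean = 1/1 ≈ 1.000
  cycle 1 → 1: weight = 6, length = 1, mean = 6/1 ≈ 6.000
  cycle 2 → 2: weight = 9, length = 1, mean = 9/1 ≈ 9.000
  cycle 0 → 1 → 0: weight = 10, length = 2, mean = 10/2 ≈ 5.000
  cycle 0 → 2 → 0: weight = 12, length = 2, mean = 12/2 ≈ 6.000
  cycle 1 → 0 → 1: weight = 10, length = 2, mean = 10/2 ≈ 5.000
Minimum mean = 1.000, attained e.g. along the cycle 0 → 0 with weight 1 and length 1. So λ(A) = 1/1 = 1.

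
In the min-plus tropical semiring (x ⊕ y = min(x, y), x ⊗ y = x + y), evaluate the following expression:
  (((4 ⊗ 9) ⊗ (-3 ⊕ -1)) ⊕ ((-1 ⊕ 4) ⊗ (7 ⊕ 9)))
(((4 ⊗ 9) ⊗ (-3 ⊕ -1)) ⊕ ((-1 ⊕ 4) ⊗ (7 ⊕ 9))) = 6

Expand innermost to outermost. Recall ⊕ takes the minimum of its arguments and ⊗ takes their sum. Working out the expression (((4 ⊗ 9) ⊗ (-3 ⊕ -1)) ⊕ ((-1 ⊕ 4) ⊗ (7 ⊕ 9))) gives 6.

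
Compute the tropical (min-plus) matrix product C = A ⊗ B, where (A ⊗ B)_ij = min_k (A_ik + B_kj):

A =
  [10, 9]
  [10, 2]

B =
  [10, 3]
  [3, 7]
A ⊗ B =
  [12, 13]
  [5, 9]

Apply the min-plus product entry-by-entry:
  C[0][0] = min over k of (A[0][0] + B[0][0] = 10 + 10 = 20, A[0][1] + B[1][0] = 9 + 3 = 12) = 12 (attained at k = 1)
  C[0][1] = min over k of (A[0][0] + B[0][1] = 10 + 3 = 13, A[0][1] + B[1][1] = 9 + 7 = 16) = 13 (attained at k = 0)
  C[1][0] = min over k of (A[1][0] + B[0][0] = 10 + 10 = 20, A[1][1] + B[1][0] = 2 + 3 = 5) = 5 (attained at k = 1)
  C[1][1] = min over k of (A[1][0] + B[0][1] = 10 + 3 = 13, A[1][1] + B[1][1] = 2 + 7 = 9) = 9 (attained at k = 1)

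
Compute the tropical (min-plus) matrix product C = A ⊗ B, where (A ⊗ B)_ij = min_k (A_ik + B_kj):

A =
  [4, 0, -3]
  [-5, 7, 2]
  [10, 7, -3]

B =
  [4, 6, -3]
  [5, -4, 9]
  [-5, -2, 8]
A ⊗ B =
  [-8, -5, 1]
  [-3, 0, -8]
  [-8, -5, 5]

Apply the min-plus product entry-by-entry:
  C[0][0] = min over k of (A[0][0] + B[0][0] = 4 + 4 = 8, A[0][1] + B[1][0] = 0 + 5 = 5, A[0][2] + B[2][0] = -3 + -5 = -8) = -8 (attained at k = 2)
  C[0][1] = min over k of (A[0][0] + B[0][1] = 4 + 6 = 10, A[0][1] + B[1][1] = 0 + -4 = -4, A[0][2] + B[2][1] = -3 + -2 = -5) = -5 (attained at k = 2)
  C[0][2] = min over k of (A[0][0] + B[0][2] = 4 + -3 = 1, A[0][1] + B[1][2] = 0 + 9 = 9, A[0][2] + B[2][2] = -3 + 8 = 5) = 1 (attained at k = 0)
  C[1][0] = min over k of (A[1][0] + B[0][0] = -5 + 4 = -1, A[1][1] + B[1][0] = 7 + 5 = 12, A[1][2] + B[2][0] = 2 + -5 = -3) = -3 (attained at k = 2)
  C[1][1] = min over k of (A[1][0] + B[0][1] = -5 + 6 = 1, A[1][1] + B[1][1] = 7 + -4 = 3, A[1][2] + B[2][1] = 2 + -2 = 0) = 0 (attained at k = 2)
  C[1][2] = min over k of (A[1][0] + B[0][2] = -5 + -3 = -8, A[1][1] + B[1][2] = 7 + 9 = 16, A[1][2] + B[2][2] = 2 + 8 = 10) = -8 (attained at k = 0)
  C[2][0] = min over k of (A[2][0] + B[0][0] = 10 + 4 = 14, A[2][1] + B[1][0] = 7 + 5 = 12, A[2][2] + B[2][0] = -3 + -5 = -8) = -8 (attained at k = 2)
  C[2][1] = min over k of (A[2][0] + B[0][1] = 10 + 6 = 16, A[2][1] + B[1][1] = 7 + -4 = 3, A[2][2] + B[2][1] = -3 + -2 = -5) = -5 (attained at k = 2)
  C[2][2] = min over k of (A[2][0] + B[0][2] = 10 + -3 = 7, A[2][1] + B[1][2] = 7 + 9 = 16, A[2][2] + B[2][2] = -3 + 8 = 5) = 5 (attained at k = 2)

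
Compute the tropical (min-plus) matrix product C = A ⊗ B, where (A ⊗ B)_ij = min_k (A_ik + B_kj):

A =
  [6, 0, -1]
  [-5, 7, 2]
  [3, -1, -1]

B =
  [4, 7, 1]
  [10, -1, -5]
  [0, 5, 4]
A ⊗ B =
  [-1, -1, -5]
  [-1, 2, -4]
  [-1, -2, -6]

Apply the min-plus product entry-by-entry:
  C[0][0] = min over k of (A[0][0] + B[0][0] = 6 + 4 = 10, A[0][1] + B[1][0] = 0 + 10 = 10, A[0][2] + B[2][0] = -1 + 0 = -1) = -1 (attained at k = 2)
  C[0][1] = min over k of (A[0][0] + B[0][1] = 6 + 7 = 13, A[0][1] + B[1][1] = 0 + -1 = -1, A[0][2] + B[2][1] = -1 + 5 = 4) = -1 (attained at k = 1)
  C[0][2] = min over k of (A[0][0] + B[0][2] = 6 + 1 = 7, A[0][1] + B[1][2] = 0 + -5 = -5, A[0][2] + B[2][2] = -1 + 4 = 3) = -5 (attained at k = 1)
  C[1][0] = min over k of (A[1][0] + B[0][0] = -5 + 4 = -1, A[1][1] + B[1][0] = 7 + 10 = 17, A[1][2] + B[2][0] = 2 + 0 = 2) = -1 (attained at k = 0)
  C[1][1] = min over k of (A[1][0] + B[0][1] = -5 + 7 = 2, A[1][1] + B[1][1] = 7 + -1 = 6, A[1][2] + B[2][1] = 2 + 5 = 7) = 2 (attained at k = 0)
  C[1][2] = min over k of (A[1][0] + B[0][2] = -5 + 1 = -4, A[1][1] + B[1][2] = 7 + -5 = 2, A[1][2] + B[2][2] = 2 + 4 = 6) = -4 (attained at k = 0)
  C[2][0] = min over k of (A[2][0] + B[0][0] = 3 + 4 = 7, A[2][1] + B[1][0] = -1 + 10 = 9, A[2][2] + B[2][0] = -1 + 0 = -1) = -1 (attained at k = 2)
  C[2][1] = min over k of (A[2][0] + B[0][1] = 3 + 7 = 10, A[2][1] + B[1][1] = -1 + -1 = -2, A[2][2] + B[2][1] = -1 + 5 = 4) = -2 (attained at k = 1)
  C[2][2] = min over k of (A[2][0] + B[0][2] = 3 + 1 = 4, A[2][1] + B[1][2] = -1 + -5 = -6, A[2][2] + B[2][2] = -1 + 4 = 3) = -6 (attained at k = 1)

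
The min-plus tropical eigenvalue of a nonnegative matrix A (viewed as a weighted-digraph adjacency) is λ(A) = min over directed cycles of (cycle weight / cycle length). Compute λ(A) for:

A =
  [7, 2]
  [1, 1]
λ(A) = 1

Enumerate directed cycles and compute their means (weight / length). Sample:
  cycle 0 → 0: weight = 7, length = 1, mean = 7/1 ≈ 7.000
  cycle 1 → 1: weight = 1, length = 1, mean = 1/1 ≈ 1.000
  cycle 0 → 1 → 0: weight = 3, length = 2, mean = 3/2 ≈ 1.500
  cycle 1 → 0 → 1: weight = 3, length = 2, mean = 3/2 ≈ 1.500
Minimum mean = 1.000, attained e.g. along the cycle 1 → 1 with weight 1 and length 1. So λ(A) = 1/1 = 1.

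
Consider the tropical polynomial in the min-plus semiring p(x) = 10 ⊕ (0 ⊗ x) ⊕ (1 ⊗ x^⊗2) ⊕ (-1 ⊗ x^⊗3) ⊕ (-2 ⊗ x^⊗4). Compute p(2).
p(2) = 2

A tropical monomial a ⊗ x^⊗i evaluates to a + i · x. Evaluating each term at x = 2:
  Term 0 contributes 10 + 0 · 2 = 10
  Term 1 contributes 0 + 1 · 2 = 2
  Term 2 contributes 1 + 2 · 2 = 5
  Term 3 contributes -1 + 3 · 2 = 5
  Term 4 contributes -2 + 4 · 2 = 6
p(2) = ⊕ of these = min[10, 2, 5, 5, 6] = 2.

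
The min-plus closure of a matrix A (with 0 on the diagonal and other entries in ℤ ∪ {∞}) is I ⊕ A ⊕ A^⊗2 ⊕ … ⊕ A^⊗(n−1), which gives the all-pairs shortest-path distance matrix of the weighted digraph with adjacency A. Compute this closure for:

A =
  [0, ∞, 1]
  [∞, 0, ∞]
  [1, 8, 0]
Closure =
  [0, 9, 1]
  [∞, 0, ∞]
  [1, 8, 0]

This is the Floyd-Warshall all-pairs shortest-path computation. For each intermediate vertex k = 0, 1, …, 2, update dist[i][j] ← min(dist[i][j], dist[i][k] + dist[k][j]). The final matrix gives, for each (i, j), the minimum total weight of any directed path from i to j (possibly empty when i = j).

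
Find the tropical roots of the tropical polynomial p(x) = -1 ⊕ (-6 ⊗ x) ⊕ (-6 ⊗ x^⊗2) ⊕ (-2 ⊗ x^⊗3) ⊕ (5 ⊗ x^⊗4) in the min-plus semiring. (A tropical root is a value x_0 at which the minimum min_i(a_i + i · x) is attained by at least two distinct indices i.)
Roots: {-7, -4, 0, 5}

Each tropical root is a break point of the lower envelope of the lines y = a_i + i · x (there are 5 lines, with slopes 0, 1, ..., 4). Only the lines that attain the minimum somewhere contribute to roots; other lines are dominated. Here the surviving (envelope) indices are i = 4, i = 3, i = 2, i = 1, i = 0.
Intersections between consecutive envelope lines give the roots: for adjacent envelope indices i < j the intersection is x = (a_i − a_j) / (j − i). Reading off the sorted break points: {-7, -4, 0, 5}.
Verification: at each break x_0, at least two indices attain the minimum of min_i(a_i + i · x_0).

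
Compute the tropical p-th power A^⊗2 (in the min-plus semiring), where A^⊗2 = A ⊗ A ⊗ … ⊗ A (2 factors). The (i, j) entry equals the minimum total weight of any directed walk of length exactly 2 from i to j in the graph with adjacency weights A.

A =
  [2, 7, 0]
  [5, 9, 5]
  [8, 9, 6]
A^⊗2 =
  [4, 9, 2]
  [7, 12, 5]
  [10, 15, 8]

Each entry (A^⊗2)_ij equals the minimum over all length-2 walks i = v_0 → v_1 → … → v_2 = j of Σ_t A[v_t][v_{t+1}]. For example, for (i, j) = (0, 2) we minimise over 3 possible intermediate vertex sequences; the minimum is 2, attained along the walk 0 → 0 → 2.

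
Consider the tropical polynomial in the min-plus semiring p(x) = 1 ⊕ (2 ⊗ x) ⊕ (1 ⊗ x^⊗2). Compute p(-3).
p(-3) = -5

A tropical monomial a ⊗ x^⊗i evaluates to a + i · x. Evaluating each term at x = -3:
  Term 0 contributes 1 + 0 · -3 = 1
  Term 1 contributes 2 + 1 · -3 = -1
  Term 2 contributes 1 + 2 · -3 = -5
p(-3) = ⊕ of these = min[1, -1, -5] = -5.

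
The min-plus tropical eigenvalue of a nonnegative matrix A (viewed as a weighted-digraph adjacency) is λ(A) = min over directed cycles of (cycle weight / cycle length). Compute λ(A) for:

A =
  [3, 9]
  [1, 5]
λ(A) = 3

Enumerate directed cycles and compute their means (weight / length). Sample:
  cycle 0 → 0: weight = 3, length = 1, mean = 3/1 ≈ 3.000
  cycle 1 → 1: weight = 5, length = 1, mean = 5/1 ≈ 5.000
  cycle 0 → 1 → 0: weight = 10, length = 2, mean = 10/2 ≈ 5.000
  cycle 1 → 0 → 1: weight = 10, length = 2, mean = 10/2 ≈ 5.000
Minimum mean = 3.000, attained e.g. along the cycle 0 → 0 with weight 3 and length 1. So λ(A) = 3/1 = 3.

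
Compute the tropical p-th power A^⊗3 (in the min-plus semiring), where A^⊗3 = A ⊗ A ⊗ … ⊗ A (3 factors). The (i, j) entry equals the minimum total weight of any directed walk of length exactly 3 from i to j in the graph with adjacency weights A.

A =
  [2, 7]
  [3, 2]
A^⊗3 =
  [6, 11]
  [7, 6]

Each entry (A^⊗3)_ij equals the minimum over all length-3 walks i = v_0 → v_1 → … → v_3 = j of Σ_t A[v_t][v_{t+1}]. For example, for (i, j) = (0, 1) we minimise over 4 possible intermediate vertex sequences; the minimum is 11, attained along the walk 0 → 0 → 0 → 1.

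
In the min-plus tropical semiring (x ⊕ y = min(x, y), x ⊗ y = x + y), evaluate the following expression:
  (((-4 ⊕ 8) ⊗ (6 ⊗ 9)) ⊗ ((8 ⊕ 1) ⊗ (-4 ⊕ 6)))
(((-4 ⊕ 8) ⊗ (6 ⊗ 9)) ⊗ ((8 ⊕ 1) ⊗ (-4 ⊕ 6))) = 8

Expand innermost to outermost. Recall ⊕ takes the minimum of its arguments and ⊗ takes their sum. Working out the expression (((-4 ⊕ 8) ⊗ (6 ⊗ 9)) ⊗ ((8 ⊕ 1) ⊗ (-4 ⊕ 6))) gives 8.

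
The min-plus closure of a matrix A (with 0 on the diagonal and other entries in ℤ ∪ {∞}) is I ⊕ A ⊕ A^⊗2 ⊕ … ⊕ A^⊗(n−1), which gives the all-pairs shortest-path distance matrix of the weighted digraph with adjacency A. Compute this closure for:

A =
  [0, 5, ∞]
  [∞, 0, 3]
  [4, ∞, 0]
Closure =
  [0, 5, 8]
  [7, 0, 3]
  [4, 9, 0]

This is the Floyd-Warshall all-pairs shortest-path computation. For each intermediate vertex k = 0, 1, …, 2, update dist[i][j] ← min(dist[i][j], dist[i][k] + dist[k][j]). The final matrix gives, for each (i, j), the minimum total weight of any directed path from i to j (possibly empty when i = j).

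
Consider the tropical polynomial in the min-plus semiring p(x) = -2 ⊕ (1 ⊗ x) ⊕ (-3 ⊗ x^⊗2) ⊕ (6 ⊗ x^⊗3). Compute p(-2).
p(-2) = -7

A tropical monomial a ⊗ x^⊗i evaluates to a + i · x. Evaluating each term at x = -2:
  Term 0 contributes -2 + 0 · -2 = -2
  Term 1 contributes 1 + 1 · -2 = -1
  Term 2 contributes -3 + 2 · -2 = -7
  Term 3 contributes 6 + 3 · -2 = 0
p(-2) = ⊕ of these = min[-2, -1, -7, 0] = -7.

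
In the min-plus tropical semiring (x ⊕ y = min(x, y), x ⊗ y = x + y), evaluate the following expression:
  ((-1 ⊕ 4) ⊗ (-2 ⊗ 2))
((-1 ⊕ 4) ⊗ (-2 ⊗ 2)) = -1

Expand innermost to outermost. Recall ⊕ takes the minimum of its arguments and ⊗ takes their sum. Working out the expression ((-1 ⊕ 4) ⊗ (-2 ⊗ 2)) gives -1.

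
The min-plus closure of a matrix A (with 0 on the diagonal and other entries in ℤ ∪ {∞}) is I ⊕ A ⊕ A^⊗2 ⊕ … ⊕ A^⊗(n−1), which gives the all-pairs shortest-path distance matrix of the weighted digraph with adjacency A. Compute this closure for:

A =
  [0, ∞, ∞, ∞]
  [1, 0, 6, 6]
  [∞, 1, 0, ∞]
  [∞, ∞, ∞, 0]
Closure =
  [0, ∞, ∞, ∞]
  [1, 0, 6, 6]
  [2, 1, 0, 7]
  [∞, ∞, ∞, 0]

This is the Floyd-Warshall all-pairs shortest-path computation. For each intermediate vertex k = 0, 1, …, 3, update dist[i][j] ← min(dist[i][j], dist[i][k] + dist[k][j]). The final matrix gives, for each (i, j), the minimum total weight of any directed path from i to j (possibly empty when i = j).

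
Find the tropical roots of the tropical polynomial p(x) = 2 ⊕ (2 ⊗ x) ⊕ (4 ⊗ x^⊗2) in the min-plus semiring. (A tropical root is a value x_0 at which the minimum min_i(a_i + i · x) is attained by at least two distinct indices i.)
Roots: {-2, 0}

Each tropical root is a break point of the lower envelope of the lines y = a_i + i · x (there are 3 lines, with slopes 0, 1, ..., 2). Only the lines that attain the minimum somewhere contribute to roots; other lines are dominated. Here the surviving (envelope) indices are i = 2, i = 1, i = 0.
Intersections between consecutive envelope lines give the roots: for adjacent envelope indices i < j the intersection is x = (a_i − a_j) / (j − i). Reading off the sorted break points: {-2, 0}.
Verification: at each break x_0, at least two indices attain the minimum of min_i(a_i + i · x_0).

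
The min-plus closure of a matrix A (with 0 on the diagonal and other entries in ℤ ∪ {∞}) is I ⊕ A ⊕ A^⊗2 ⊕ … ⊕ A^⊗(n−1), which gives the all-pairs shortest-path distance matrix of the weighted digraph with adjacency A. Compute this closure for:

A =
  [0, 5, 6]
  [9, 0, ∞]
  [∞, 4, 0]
Closure =
  [0, 5, 6]
  [9, 0, 15]
  [13, 4, 0]

This is the Floyd-Warshall all-pairs shortest-path computation. For each intermediate vertex k = 0, 1, …, 2, update dist[i][j] ← min(dist[i][j], dist[i][k] + dist[k][j]). The final matrix gives, for each (i, j), the minimum total weight of any directed path from i to j (possibly empty when i = j).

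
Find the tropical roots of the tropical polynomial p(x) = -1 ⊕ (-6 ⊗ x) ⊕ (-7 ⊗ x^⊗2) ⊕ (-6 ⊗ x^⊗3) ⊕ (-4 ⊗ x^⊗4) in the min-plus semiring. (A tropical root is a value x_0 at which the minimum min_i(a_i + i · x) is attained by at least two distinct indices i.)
Roots: {-2, -1, 1, 5}

Each tropical root is a break point of the lower envelope of the lines y = a_i + i · x (there are 5 lines, with slopes 0, 1, ..., 4). Only the lines that attain the minimum somewhere contribute to roots; other lines are dominated. Here the surviving (envelope) indices are i = 4, i = 3, i = 2, i = 1, i = 0.
Intersections between consecutive envelope lines give the roots: for adjacent envelope indices i < j the intersection is x = (a_i − a_j) / (j − i). Reading off the sorted break points: {-2, -1, 1, 5}.
Verification: at each break x_0, at least two indices attain the minimum of min_i(a_i + i · x_0).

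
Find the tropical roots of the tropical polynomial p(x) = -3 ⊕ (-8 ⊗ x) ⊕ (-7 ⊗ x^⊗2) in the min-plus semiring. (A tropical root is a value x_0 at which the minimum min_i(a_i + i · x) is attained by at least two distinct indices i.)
Roots: {-1, 5}

Each tropical root is a break point of the lower envelope of the lines y = a_i + i · x (there are 3 lines, with slopes 0, 1, ..., 2). Only the lines that attain the minimum somewhere contribute to roots; other lines are dominated. Here the surviving (envelope) indices are i = 2, i = 1, i = 0.
Intersections between consecutive envelope lines give the roots: for adjacent envelope indices i < j the intersection is x = (a_i − a_j) / (j − i). Reading off the sorted break points: {-1, 5}.
Verification: at each break x_0, at least two indices attain the minimum of min_i(a_i + i · x_0).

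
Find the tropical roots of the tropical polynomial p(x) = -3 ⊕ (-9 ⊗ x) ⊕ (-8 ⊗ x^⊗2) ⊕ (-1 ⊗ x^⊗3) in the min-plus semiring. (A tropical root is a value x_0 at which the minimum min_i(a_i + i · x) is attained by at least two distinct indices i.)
Roots: {-7, -1, 6}

Each tropical root is a break point of the lower envelope of the lines y = a_i + i · x (there are 4 lines, with slopes 0, 1, ..., 3). Only the lines that attain the minimum somewhere contribute to roots; other lines are dominated. Here the surviving (envelope) indices are i = 3, i = 2, i = 1, i = 0.
Intersections between consecutive envelope lines give the roots: for adjacent envelope indices i < j the intersection is x = (a_i − a_j) / (j − i). Reading off the sorted break points: {-7, -1, 6}.
Verification: at each break x_0, at least two indices attain the minimum of min_i(a_i + i · x_0).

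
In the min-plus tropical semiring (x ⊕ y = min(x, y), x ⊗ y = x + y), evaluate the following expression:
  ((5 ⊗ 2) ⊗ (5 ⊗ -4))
((5 ⊗ 2) ⊗ (5 ⊗ -4)) = 8

Expand innermost to outermost. Recall ⊕ takes the minimum of its arguments and ⊗ takes their sum. Working out the expression ((5 ⊗ 2) ⊗ (5 ⊗ -4)) gives 8.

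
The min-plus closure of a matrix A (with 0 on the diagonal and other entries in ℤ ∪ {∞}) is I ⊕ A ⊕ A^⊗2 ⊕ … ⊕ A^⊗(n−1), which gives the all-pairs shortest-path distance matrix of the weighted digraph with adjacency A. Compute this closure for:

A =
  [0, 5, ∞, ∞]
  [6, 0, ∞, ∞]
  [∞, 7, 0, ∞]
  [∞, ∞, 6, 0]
Closure =
  [0, 5, ∞, ∞]
  [6, 0, ∞, ∞]
  [13, 7, 0, ∞]
  [19, 13, 6, 0]

This is the Floyd-Warshall all-pairs shortest-path computation. For each intermediate vertex k = 0, 1, …, 3, update dist[i][j] ← min(dist[i][j], dist[i][k] + dist[k][j]). The final matrix gives, for each (i, j), the minimum total weight of any directed path from i to j (possibly empty when i = j).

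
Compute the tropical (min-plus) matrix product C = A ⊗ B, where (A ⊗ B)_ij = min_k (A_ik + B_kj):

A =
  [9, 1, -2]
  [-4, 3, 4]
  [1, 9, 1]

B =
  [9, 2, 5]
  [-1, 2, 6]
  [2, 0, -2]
A ⊗ B =
  [0, -2, -4]
  [2, -2, 1]
  [3, 1, -1]

Apply the min-plus product entry-by-entry:
  C[0][0] = min over k of (A[0][0] + B[0][0] = 9 + 9 = 18, A[0][1] + B[1][0] = 1 + -1 = 0, A[0][2] + B[2][0] = -2 + 2 = 0) = 0 (attained at k = 1)
  C[0][1] = min over k of (A[0][0] + B[0][1] = 9 + 2 = 11, A[0][1] + B[1][1] = 1 + 2 = 3, A[0][2] + B[2][1] = -2 + 0 = -2) = -2 (attained at k = 2)
  C[0][2] = min over k of (A[0][0] + B[0][2] = 9 + 5 = 14, A[0][1] + B[1][2] = 1 + 6 = 7, A[0][2] + B[2][2] = -2 + -2 = -4) = -4 (attained at k = 2)
  C[1][0] = min over k of (A[1][0] + B[0][0] = -4 + 9 = 5, A[1][1] + B[1][0] = 3 + -1 = 2, A[1][2] + B[2][0] = 4 + 2 = 6) = 2 (attained at k = 1)
  C[1][1] = min over k of (A[1][0] + B[0][1] = -4 + 2 = -2, A[1][1] + B[1][1] = 3 + 2 = 5, A[1][2] + B[2][1] = 4 + 0 = 4) = -2 (attained at k = 0)
  C[1][2] = min over k of (A[1][0] + B[0][2] = -4 + 5 = 1, A[1][1] + B[1][2] = 3 + 6 = 9, A[1][2] + B[2][2] = 4 + -2 = 2) = 1 (attained at k = 0)
  C[2][0] = min over k of (A[2][0] + B[0][0] = 1 + 9 = 10, A[2][1] + B[1][0] = 9 + -1 = 8, A[2][2] + B[2][0] = 1 + 2 = 3) = 3 (attained at k = 2)
  C[2][1] = min over k of (A[2][0] + B[0][1] = 1 + 2 = 3, A[2][1] + B[1][1] = 9 + 2 = 11, A[2][2] + B[2][1] = 1 + 0 = 1) = 1 (attained at k = 2)
  C[2][2] = min over k of (A[2][0] + B[0][2] = 1 + 5 = 6, A[2][1] + B[1][2] = 9 + 6 = 15, A[2][2] + B[2][2] = 1 + -2 = -1) = -1 (attained at k = 2)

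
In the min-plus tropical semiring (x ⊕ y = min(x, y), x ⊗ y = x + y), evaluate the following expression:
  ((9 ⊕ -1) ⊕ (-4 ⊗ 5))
((9 ⊕ -1) ⊕ (-4 ⊗ 5)) = -1

Expand innermost to outermost. Recall ⊕ takes the minimum of its arguments and ⊗ takes their sum. Working out the expression ((9 ⊕ -1) ⊕ (-4 ⊗ 5)) gives -1.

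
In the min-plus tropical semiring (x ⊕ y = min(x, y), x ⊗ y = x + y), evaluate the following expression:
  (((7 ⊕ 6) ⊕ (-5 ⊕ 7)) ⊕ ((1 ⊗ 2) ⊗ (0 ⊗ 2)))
(((7 ⊕ 6) ⊕ (-5 ⊕ 7)) ⊕ ((1 ⊗ 2) ⊗ (0 ⊗ 2))) = -5

Expand innermost to outermost. Recall ⊕ takes the minimum of its arguments and ⊗ takes their sum. Working out the expression (((7 ⊕ 6) ⊕ (-5 ⊕ 7)) ⊕ ((1 ⊗ 2) ⊗ (0 ⊗ 2))) gives -5.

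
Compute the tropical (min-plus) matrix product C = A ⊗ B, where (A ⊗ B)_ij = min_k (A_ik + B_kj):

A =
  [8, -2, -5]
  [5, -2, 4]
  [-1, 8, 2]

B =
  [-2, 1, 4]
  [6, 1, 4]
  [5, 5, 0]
A ⊗ B =
  [0, -1, -5]
  [3, -1, 2]
  [-3, 0, 2]

Apply the min-plus product entry-by-entry:
  C[0][0] = min over k of (A[0][0] + B[0][0] = 8 + -2 = 6, A[0][1] + B[1][0] = -2 + 6 = 4, A[0][2] + B[2][0] = -5 + 5 = 0) = 0 (attained at k = 2)
  C[0][1] = min over k of (A[0][0] + B[0][1] = 8 + 1 = 9, A[0][1] + B[1][1] = -2 + 1 = -1, A[0][2] + B[2][1] = -5 + 5 = 0) = -1 (attained at k = 1)
  C[0][2] = min over k of (A[0][0] + B[0][2] = 8 + 4 = 12, A[0][1] + B[1][2] = -2 + 4 = 2, A[0][2] + B[2][2] = -5 + 0 = -5) = -5 (attained at k = 2)
  C[1][0] = min over k of (A[1][0] + B[0][0] = 5 + -2 = 3, A[1][1] + B[1][0] = -2 + 6 = 4, A[1][2] + B[2][0] = 4 + 5 = 9) = 3 (attained at k = 0)
  C[1][1] = min over k of (A[1][0] + B[0][1] = 5 + 1 = 6, A[1][1] + B[1][1] = -2 + 1 = -1, A[1][2] + B[2][1] = 4 + 5 = 9) = -1 (attained at k = 1)
  C[1][2] = min over k of (A[1][0] + B[0][2] = 5 + 4 = 9, A[1][1] + B[1][2] = -2 + 4 = 2, A[1][2] + B[2][2] = 4 + 0 = 4) = 2 (attained at k = 1)
  C[2][0] = min over k of (A[2][0] + B[0][0] = -1 + -2 = -3, A[2][1] + B[1][0] = 8 + 6 = 14, A[2][2] + B[2][0] = 2 + 5 = 7) = -3 (attained at k = 0)
  C[2][1] = min over k of (A[2][0] + B[0][1] = -1 + 1 = 0, A[2][1] + B[1][1] = 8 + 1 = 9, A[2][2] + B[2][1] = 2 + 5 = 7) = 0 (attained at k = 0)
  C[2][2] = min over k of (A[2][0] + B[0][2] = -1 + 4 = 3, A[2][1] + B[1][2] = 8 + 4 = 12, A[2][2] + B[2][2] = 2 + 0 = 2) = 2 (attained at k = 2)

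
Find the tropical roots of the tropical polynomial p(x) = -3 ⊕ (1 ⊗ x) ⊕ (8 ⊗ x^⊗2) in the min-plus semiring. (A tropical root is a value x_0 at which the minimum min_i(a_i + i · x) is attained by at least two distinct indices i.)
Roots: {-7, -4}

Each tropical root is a break point of the lower envelope of the lines y = a_i + i · x (there are 3 lines, with slopes 0, 1, ..., 2). Only the lines that attain the minimum somewhere contribute to roots; other lines are dominated. Here the surviving (envelope) indices are i = 2, i = 1, i = 0.
Intersections between consecutive envelope lines give the roots: for adjacent envelope indices i < j the intersection is x = (a_i − a_j) / (j − i). Reading off the sorted break points: {-7, -4}.
Verification: at each break x_0, at least two indices attain the minimum of min_i(a_i + i · x_0).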